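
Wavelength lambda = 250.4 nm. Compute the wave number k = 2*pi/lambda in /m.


k = 2 * pi / lambda
= 6.2832 / (250.4e-9)
= 6.2832 / 2.5040e-07
= 2.5093e+07 /m

2.5093e+07


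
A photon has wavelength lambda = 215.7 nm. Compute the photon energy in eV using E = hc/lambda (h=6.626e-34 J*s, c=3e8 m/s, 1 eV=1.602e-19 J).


E = hc / lambda
= (6.626e-34)(3e8) / (215.7e-9)
= 1.9878e-25 / 2.1570e-07
= 9.2156e-19 J
Converting to eV: 9.2156e-19 / 1.602e-19
= 5.7525 eV

5.7525


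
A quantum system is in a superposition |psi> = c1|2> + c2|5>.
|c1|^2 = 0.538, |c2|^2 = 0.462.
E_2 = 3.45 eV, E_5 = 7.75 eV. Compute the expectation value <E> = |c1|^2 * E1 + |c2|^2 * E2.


<E> = |c1|^2 * E1 + |c2|^2 * E2
= 0.538 * 3.45 + 0.462 * 7.75
= 1.8561 + 3.5805
= 5.4366 eV

5.4366


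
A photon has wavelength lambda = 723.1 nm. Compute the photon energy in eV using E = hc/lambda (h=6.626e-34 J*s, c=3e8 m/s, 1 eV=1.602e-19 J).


E = hc / lambda
= (6.626e-34)(3e8) / (723.1e-9)
= 1.9878e-25 / 7.2310e-07
= 2.7490e-19 J
Converting to eV: 2.7490e-19 / 1.602e-19
= 1.716 eV

1.716


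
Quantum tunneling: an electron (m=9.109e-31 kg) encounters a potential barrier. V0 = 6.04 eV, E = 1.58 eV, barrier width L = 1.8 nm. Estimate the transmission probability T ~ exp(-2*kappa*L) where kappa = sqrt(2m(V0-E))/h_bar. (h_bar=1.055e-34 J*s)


V0 - E = 4.46 eV = 7.1449e-19 J
kappa = sqrt(2 * m * (V0-E)) / h_bar
= sqrt(2 * 9.109e-31 * 7.1449e-19) / 1.055e-34
= 1.0814e+10 /m
2*kappa*L = 2 * 1.0814e+10 * 1.8e-9
= 38.9313
T = exp(-38.9313) = 1.236929e-17

1.236929e-17


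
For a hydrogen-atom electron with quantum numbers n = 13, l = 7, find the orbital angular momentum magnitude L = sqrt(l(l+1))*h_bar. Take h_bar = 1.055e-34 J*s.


L = sqrt(l*(l+1)) * h_bar
= sqrt(7 * 8) * 1.055e-34
= sqrt(56) * 1.055e-34
= 7.4833 * 1.055e-34
= 7.8949e-34 J*s

7.8949e-34


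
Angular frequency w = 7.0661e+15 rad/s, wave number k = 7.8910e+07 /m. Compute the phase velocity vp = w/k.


vp = w / k
= 7.0661e+15 / 7.8910e+07
= 8.9546e+07 m/s

8.9546e+07


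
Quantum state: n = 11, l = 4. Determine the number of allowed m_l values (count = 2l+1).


m_l ranges from -l to +l in integer steps
So m_l goes from -4 to +4
Count = 2l + 1 = 2*4 + 1
= 9

9


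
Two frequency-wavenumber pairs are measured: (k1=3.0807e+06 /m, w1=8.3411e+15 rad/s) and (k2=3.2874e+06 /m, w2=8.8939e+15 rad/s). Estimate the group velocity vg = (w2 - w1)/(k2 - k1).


vg = (w2 - w1) / (k2 - k1)
= (8.8939e+15 - 8.3411e+15) / (3.2874e+06 - 3.0807e+06)
= 5.5280e+14 / 2.0670e+05
= 2.6744e+09 m/s

2.6744e+09


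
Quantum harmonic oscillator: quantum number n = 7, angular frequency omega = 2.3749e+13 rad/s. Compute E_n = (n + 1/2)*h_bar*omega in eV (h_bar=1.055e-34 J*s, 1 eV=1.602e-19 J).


E = (n + 1/2) * h_bar * omega
= (7 + 0.5) * 1.055e-34 * 2.3749e+13
= 7.5 * 2.5055e-21
= 1.8791e-20 J
= 0.1173 eV

0.1173


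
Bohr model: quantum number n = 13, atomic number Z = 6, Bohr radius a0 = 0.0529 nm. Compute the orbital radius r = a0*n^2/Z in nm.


r = a0 * n^2 / Z
= 0.0529 * 13^2 / 6
= 0.0529 * 169 / 6
= 1.49 nm

1.49


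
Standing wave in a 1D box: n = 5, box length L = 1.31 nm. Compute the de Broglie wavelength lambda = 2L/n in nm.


lambda = 2L / n
= 2 * 1.31 / 5
= 2.62 / 5
= 0.524 nm

0.524


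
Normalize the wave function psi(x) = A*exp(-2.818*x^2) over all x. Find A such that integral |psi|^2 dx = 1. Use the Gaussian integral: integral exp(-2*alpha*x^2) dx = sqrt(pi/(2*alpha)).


integral |psi|^2 dx = A^2 * sqrt(pi/(2*alpha)) = 1
A^2 = sqrt(2*alpha/pi)
= sqrt(2 * 2.818 / pi)
= 1.339401
A = sqrt(1.339401)
= 1.1573

1.1573


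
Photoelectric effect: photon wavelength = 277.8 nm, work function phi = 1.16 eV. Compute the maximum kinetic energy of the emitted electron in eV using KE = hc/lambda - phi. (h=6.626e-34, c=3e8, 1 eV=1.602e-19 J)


E_photon = hc / lambda
= (6.626e-34)(3e8) / (277.8e-9)
= 7.1555e-19 J
= 4.4666 eV
KE = E_photon - phi
= 4.4666 - 1.16
= 3.3066 eV

3.3066


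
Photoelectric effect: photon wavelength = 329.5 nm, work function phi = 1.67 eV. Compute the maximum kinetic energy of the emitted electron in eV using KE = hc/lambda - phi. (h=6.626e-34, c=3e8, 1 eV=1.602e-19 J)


E_photon = hc / lambda
= (6.626e-34)(3e8) / (329.5e-9)
= 6.0328e-19 J
= 3.7658 eV
KE = E_photon - phi
= 3.7658 - 1.67
= 2.0958 eV

2.0958


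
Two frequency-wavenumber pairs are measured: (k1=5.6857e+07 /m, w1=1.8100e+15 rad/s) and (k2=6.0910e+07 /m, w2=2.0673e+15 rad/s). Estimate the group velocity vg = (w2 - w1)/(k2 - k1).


vg = (w2 - w1) / (k2 - k1)
= (2.0673e+15 - 1.8100e+15) / (6.0910e+07 - 5.6857e+07)
= 2.5730e+14 / 4.0530e+06
= 6.3484e+07 m/s

6.3484e+07


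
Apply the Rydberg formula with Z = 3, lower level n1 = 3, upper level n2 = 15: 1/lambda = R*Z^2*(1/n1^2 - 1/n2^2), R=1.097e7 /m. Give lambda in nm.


1/lambda = R * Z^2 * (1/n1^2 - 1/n2^2)
= 1.097e7 * 3^2 * (1/3^2 - 1/15^2)
= 1.097e7 * 9 * (0.111111 - 0.004444)
= 1.0531e+07 /m
lambda = 1 / 1.0531e+07
= 94.9559 nm

94.9559


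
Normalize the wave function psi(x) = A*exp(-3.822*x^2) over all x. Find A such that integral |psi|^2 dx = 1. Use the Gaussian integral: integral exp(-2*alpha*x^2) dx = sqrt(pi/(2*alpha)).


integral |psi|^2 dx = A^2 * sqrt(pi/(2*alpha)) = 1
A^2 = sqrt(2*alpha/pi)
= sqrt(2 * 3.822 / pi)
= 1.559859
A = sqrt(1.559859)
= 1.2489

1.2489


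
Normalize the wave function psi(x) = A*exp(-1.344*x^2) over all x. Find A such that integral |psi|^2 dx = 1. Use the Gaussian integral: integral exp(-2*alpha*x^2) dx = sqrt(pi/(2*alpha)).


integral |psi|^2 dx = A^2 * sqrt(pi/(2*alpha)) = 1
A^2 = sqrt(2*alpha/pi)
= sqrt(2 * 1.344 / pi)
= 0.924996
A = sqrt(0.924996)
= 0.9618

0.9618


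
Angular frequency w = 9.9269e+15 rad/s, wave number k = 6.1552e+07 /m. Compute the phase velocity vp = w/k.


vp = w / k
= 9.9269e+15 / 6.1552e+07
= 1.6128e+08 m/s

1.6128e+08


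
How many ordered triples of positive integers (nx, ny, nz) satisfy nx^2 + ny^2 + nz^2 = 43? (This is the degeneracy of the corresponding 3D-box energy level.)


Enumerate all (nx, ny, nz) with nx^2 + ny^2 + nz^2 = 43:
(3,3,5)
(3,5,3)
(5,3,3)
Total degeneracy = 3

3


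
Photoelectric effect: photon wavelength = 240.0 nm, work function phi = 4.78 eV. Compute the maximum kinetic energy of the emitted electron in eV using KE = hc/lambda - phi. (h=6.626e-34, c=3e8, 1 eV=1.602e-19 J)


E_photon = hc / lambda
= (6.626e-34)(3e8) / (240.0e-9)
= 8.2825e-19 J
= 5.1701 eV
KE = E_photon - phi
= 5.1701 - 4.78
= 0.3901 eV

0.3901


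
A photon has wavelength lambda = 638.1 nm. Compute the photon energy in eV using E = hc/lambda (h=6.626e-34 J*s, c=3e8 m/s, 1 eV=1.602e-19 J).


E = hc / lambda
= (6.626e-34)(3e8) / (638.1e-9)
= 1.9878e-25 / 6.3810e-07
= 3.1152e-19 J
Converting to eV: 3.1152e-19 / 1.602e-19
= 1.9446 eV

1.9446


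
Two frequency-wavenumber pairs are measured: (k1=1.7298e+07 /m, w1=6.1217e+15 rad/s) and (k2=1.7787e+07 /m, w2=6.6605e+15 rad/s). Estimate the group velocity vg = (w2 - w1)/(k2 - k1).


vg = (w2 - w1) / (k2 - k1)
= (6.6605e+15 - 6.1217e+15) / (1.7787e+07 - 1.7298e+07)
= 5.3880e+14 / 4.8900e+05
= 1.1018e+09 m/s

1.1018e+09


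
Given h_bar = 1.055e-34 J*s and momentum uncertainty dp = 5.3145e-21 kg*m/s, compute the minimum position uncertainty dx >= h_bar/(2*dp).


dx = h_bar / (2 * dp)
= 1.055e-34 / (2 * 5.3145e-21)
= 1.055e-34 / 1.0629e-20
= 9.9257e-15 m

9.9257e-15


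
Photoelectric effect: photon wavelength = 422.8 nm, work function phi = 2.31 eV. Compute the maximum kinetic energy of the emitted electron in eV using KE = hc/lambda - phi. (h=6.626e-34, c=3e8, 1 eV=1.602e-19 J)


E_photon = hc / lambda
= (6.626e-34)(3e8) / (422.8e-9)
= 4.7015e-19 J
= 2.9348 eV
KE = E_photon - phi
= 2.9348 - 2.31
= 0.6248 eV

0.6248


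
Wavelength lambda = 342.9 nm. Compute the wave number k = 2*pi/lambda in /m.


k = 2 * pi / lambda
= 6.2832 / (342.9e-9)
= 6.2832 / 3.4290e-07
= 1.8324e+07 /m

1.8324e+07


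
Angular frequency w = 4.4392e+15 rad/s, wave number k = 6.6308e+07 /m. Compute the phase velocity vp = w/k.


vp = w / k
= 4.4392e+15 / 6.6308e+07
= 6.6948e+07 m/s

6.6948e+07


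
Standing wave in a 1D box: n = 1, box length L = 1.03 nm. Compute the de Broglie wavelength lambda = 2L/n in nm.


lambda = 2L / n
= 2 * 1.03 / 1
= 2.06 / 1
= 2.06 nm

2.06


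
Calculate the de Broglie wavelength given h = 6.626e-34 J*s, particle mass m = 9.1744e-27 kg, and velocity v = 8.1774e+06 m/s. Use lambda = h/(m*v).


lambda = h / (m * v)
= 6.626e-34 / (9.1744e-27 * 8.1774e+06)
= 6.626e-34 / 7.5023e-20
= 8.8320e-15 m

8.8320e-15


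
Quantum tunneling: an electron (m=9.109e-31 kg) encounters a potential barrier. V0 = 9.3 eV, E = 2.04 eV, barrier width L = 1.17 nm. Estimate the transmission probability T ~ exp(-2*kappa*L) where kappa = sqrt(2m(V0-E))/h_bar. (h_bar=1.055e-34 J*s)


V0 - E = 7.26 eV = 1.1631e-18 J
kappa = sqrt(2 * m * (V0-E)) / h_bar
= sqrt(2 * 9.109e-31 * 1.1631e-18) / 1.055e-34
= 1.3797e+10 /m
2*kappa*L = 2 * 1.3797e+10 * 1.17e-9
= 32.2859
T = exp(-32.2859) = 9.514772e-15

9.514772e-15


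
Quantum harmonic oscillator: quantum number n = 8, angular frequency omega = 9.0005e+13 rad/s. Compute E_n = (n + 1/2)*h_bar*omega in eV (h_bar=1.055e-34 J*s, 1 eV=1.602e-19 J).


E = (n + 1/2) * h_bar * omega
= (8 + 0.5) * 1.055e-34 * 9.0005e+13
= 8.5 * 9.4955e-21
= 8.0712e-20 J
= 0.5038 eV

0.5038


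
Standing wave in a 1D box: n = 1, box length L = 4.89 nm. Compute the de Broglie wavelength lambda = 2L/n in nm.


lambda = 2L / n
= 2 * 4.89 / 1
= 9.78 / 1
= 9.78 nm

9.78


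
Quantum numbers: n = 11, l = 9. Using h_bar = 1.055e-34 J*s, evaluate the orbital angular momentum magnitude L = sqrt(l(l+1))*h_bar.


L = sqrt(l*(l+1)) * h_bar
= sqrt(9 * 10) * 1.055e-34
= sqrt(90) * 1.055e-34
= 9.4868 * 1.055e-34
= 1.0009e-33 J*s

1.0009e-33


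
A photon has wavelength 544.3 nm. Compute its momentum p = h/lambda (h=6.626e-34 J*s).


p = h / lambda
= 6.626e-34 / (544.3e-9)
= 6.626e-34 / 5.4430e-07
= 1.2173e-27 kg*m/s

1.2173e-27


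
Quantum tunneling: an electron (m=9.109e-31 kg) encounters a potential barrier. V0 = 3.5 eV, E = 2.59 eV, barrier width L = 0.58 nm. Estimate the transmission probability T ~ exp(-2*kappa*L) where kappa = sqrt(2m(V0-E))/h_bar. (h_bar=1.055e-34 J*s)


V0 - E = 0.91 eV = 1.4578e-19 J
kappa = sqrt(2 * m * (V0-E)) / h_bar
= sqrt(2 * 9.109e-31 * 1.4578e-19) / 1.055e-34
= 4.8848e+09 /m
2*kappa*L = 2 * 4.8848e+09 * 0.58e-9
= 5.6664
T = exp(-5.6664) = 3.460273e-03

3.460273e-03


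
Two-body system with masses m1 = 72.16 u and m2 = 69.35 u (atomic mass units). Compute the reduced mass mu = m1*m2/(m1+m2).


mu = m1 * m2 / (m1 + m2)
= 72.16 * 69.35 / (72.16 + 69.35)
= 5004.296 / 141.51
= 35.3636 u

35.3636


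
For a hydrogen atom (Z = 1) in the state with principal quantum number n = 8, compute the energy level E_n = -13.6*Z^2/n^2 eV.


E_n = -13.6 * Z^2 / n^2
= -13.6 * 1^2 / 8^2
= -13.6 * 1 / 64
= -0.2125 eV

-0.2125


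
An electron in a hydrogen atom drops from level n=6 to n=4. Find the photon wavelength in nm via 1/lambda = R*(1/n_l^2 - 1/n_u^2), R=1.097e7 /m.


1/lambda = R * (1/n_l^2 - 1/n_u^2)
= 1.097e7 * (1/4^2 - 1/6^2)
= 1.097e7 * (0.0625 - 0.027778)
= 1.097e7 * 0.034722
= 3.8090e+05 /m
lambda = 1 / 3.8090e+05 = 2625.3418 nm

2625.3418


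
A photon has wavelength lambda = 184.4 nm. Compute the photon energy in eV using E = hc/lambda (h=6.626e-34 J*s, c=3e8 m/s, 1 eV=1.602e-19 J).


E = hc / lambda
= (6.626e-34)(3e8) / (184.4e-9)
= 1.9878e-25 / 1.8440e-07
= 1.0780e-18 J
Converting to eV: 1.0780e-18 / 1.602e-19
= 6.729 eV

6.729


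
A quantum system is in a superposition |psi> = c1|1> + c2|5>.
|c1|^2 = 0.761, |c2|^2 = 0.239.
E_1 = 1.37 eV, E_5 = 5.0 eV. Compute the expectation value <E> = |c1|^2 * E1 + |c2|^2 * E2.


<E> = |c1|^2 * E1 + |c2|^2 * E2
= 0.761 * 1.37 + 0.239 * 5.0
= 1.0426 + 1.195
= 2.2376 eV

2.2376


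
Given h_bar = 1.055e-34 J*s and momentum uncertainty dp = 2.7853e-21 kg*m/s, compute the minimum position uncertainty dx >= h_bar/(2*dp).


dx = h_bar / (2 * dp)
= 1.055e-34 / (2 * 2.7853e-21)
= 1.055e-34 / 5.5706e-21
= 1.8939e-14 m

1.8939e-14


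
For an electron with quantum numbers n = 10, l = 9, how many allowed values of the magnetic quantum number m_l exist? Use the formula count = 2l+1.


m_l ranges from -l to +l in integer steps
So m_l goes from -9 to +9
Count = 2l + 1 = 2*9 + 1
= 19

19


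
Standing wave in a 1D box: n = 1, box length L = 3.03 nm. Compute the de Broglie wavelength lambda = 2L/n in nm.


lambda = 2L / n
= 2 * 3.03 / 1
= 6.06 / 1
= 6.06 nm

6.06


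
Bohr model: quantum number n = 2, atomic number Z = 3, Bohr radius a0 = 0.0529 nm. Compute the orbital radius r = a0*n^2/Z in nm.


r = a0 * n^2 / Z
= 0.0529 * 2^2 / 3
= 0.0529 * 4 / 3
= 0.0705 nm

0.0705


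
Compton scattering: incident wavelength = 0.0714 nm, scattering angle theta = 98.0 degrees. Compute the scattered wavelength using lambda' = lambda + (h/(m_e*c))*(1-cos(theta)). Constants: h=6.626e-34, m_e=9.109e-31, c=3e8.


Compton wavelength: h/(m_e*c) = 2.4247e-12 m
d_lambda = 2.4247e-12 * (1 - cos(98.0 deg))
= 2.4247e-12 * 1.139173
= 2.7622e-12 m = 0.002762 nm
lambda' = 0.0714 + 0.002762
= 0.074162 nm

0.074162


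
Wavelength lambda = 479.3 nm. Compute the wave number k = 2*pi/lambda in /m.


k = 2 * pi / lambda
= 6.2832 / (479.3e-9)
= 6.2832 / 4.7930e-07
= 1.3109e+07 /m

1.3109e+07


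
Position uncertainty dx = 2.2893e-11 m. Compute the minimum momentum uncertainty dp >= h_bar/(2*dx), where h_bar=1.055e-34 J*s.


dp = h_bar / (2 * dx)
= 1.055e-34 / (2 * 2.2893e-11)
= 1.055e-34 / 4.5786e-11
= 2.3042e-24 kg*m/s

2.3042e-24


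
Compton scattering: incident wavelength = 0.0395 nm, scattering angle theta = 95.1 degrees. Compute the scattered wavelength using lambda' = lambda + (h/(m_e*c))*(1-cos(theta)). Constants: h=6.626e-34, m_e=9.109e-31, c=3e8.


Compton wavelength: h/(m_e*c) = 2.4247e-12 m
d_lambda = 2.4247e-12 * (1 - cos(95.1 deg))
= 2.4247e-12 * 1.088894
= 2.6403e-12 m = 0.00264 nm
lambda' = 0.0395 + 0.00264
= 0.04214 nm

0.04214


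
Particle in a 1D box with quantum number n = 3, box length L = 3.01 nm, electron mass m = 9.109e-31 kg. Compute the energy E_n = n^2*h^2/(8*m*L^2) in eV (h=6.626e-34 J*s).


E = n^2 * h^2 / (8 * m * L^2)
= 3^2 * (6.626e-34)^2 / (8 * 9.109e-31 * (3.01e-9)^2)
= 9 * 4.3904e-67 / (8 * 9.109e-31 * 9.0601e-18)
= 5.9848e-20 J
= 0.3736 eV

0.3736


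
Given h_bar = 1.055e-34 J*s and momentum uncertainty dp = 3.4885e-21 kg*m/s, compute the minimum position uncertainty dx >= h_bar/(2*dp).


dx = h_bar / (2 * dp)
= 1.055e-34 / (2 * 3.4885e-21)
= 1.055e-34 / 6.9770e-21
= 1.5121e-14 m

1.5121e-14


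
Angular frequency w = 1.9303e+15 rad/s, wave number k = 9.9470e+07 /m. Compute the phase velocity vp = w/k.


vp = w / k
= 1.9303e+15 / 9.9470e+07
= 1.9406e+07 m/s

1.9406e+07


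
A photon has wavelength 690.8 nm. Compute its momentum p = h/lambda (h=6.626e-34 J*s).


p = h / lambda
= 6.626e-34 / (690.8e-9)
= 6.626e-34 / 6.9080e-07
= 9.5918e-28 kg*m/s

9.5918e-28


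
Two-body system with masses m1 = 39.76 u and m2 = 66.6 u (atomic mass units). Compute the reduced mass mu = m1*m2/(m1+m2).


mu = m1 * m2 / (m1 + m2)
= 39.76 * 66.6 / (39.76 + 66.6)
= 2648.016 / 106.36
= 24.8967 u

24.8967


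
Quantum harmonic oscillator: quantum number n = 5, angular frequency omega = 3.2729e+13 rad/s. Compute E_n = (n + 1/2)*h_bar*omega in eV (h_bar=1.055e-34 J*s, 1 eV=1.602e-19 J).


E = (n + 1/2) * h_bar * omega
= (5 + 0.5) * 1.055e-34 * 3.2729e+13
= 5.5 * 3.4529e-21
= 1.8991e-20 J
= 0.1185 eV

0.1185


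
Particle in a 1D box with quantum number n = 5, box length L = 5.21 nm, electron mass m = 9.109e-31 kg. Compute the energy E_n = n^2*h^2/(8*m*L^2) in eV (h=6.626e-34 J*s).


E = n^2 * h^2 / (8 * m * L^2)
= 5^2 * (6.626e-34)^2 / (8 * 9.109e-31 * (5.21e-9)^2)
= 25 * 4.3904e-67 / (8 * 9.109e-31 * 2.7144e-17)
= 5.5489e-20 J
= 0.3464 eV

0.3464


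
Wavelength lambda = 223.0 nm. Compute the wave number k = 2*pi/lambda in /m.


k = 2 * pi / lambda
= 6.2832 / (223.0e-9)
= 6.2832 / 2.2300e-07
= 2.8176e+07 /m

2.8176e+07


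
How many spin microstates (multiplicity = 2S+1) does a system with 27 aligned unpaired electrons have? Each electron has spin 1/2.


Total spin S = N * (1/2) = 27 * 0.5 = 13.5
Spin multiplicity = 2S + 1
= 2 * 13.5 + 1
= 28

28


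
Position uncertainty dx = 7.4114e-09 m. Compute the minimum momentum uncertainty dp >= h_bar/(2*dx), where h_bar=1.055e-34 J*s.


dp = h_bar / (2 * dx)
= 1.055e-34 / (2 * 7.4114e-09)
= 1.055e-34 / 1.4823e-08
= 7.1174e-27 kg*m/s

7.1174e-27


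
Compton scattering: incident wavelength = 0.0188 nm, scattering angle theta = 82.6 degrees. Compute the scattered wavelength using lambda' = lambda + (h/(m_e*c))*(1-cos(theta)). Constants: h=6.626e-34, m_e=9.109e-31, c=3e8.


Compton wavelength: h/(m_e*c) = 2.4247e-12 m
d_lambda = 2.4247e-12 * (1 - cos(82.6 deg))
= 2.4247e-12 * 0.871204
= 2.1124e-12 m = 0.002112 nm
lambda' = 0.0188 + 0.002112
= 0.020912 nm

0.020912


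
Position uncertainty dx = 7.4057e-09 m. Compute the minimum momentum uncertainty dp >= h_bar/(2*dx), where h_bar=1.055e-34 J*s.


dp = h_bar / (2 * dx)
= 1.055e-34 / (2 * 7.4057e-09)
= 1.055e-34 / 1.4811e-08
= 7.1229e-27 kg*m/s

7.1229e-27


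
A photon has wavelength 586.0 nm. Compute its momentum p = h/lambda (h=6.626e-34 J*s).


p = h / lambda
= 6.626e-34 / (586.0e-9)
= 6.626e-34 / 5.8600e-07
= 1.1307e-27 kg*m/s

1.1307e-27


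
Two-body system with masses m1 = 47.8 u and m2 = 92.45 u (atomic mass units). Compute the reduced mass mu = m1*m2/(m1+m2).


mu = m1 * m2 / (m1 + m2)
= 47.8 * 92.45 / (47.8 + 92.45)
= 4419.11 / 140.25
= 31.5088 u

31.5088


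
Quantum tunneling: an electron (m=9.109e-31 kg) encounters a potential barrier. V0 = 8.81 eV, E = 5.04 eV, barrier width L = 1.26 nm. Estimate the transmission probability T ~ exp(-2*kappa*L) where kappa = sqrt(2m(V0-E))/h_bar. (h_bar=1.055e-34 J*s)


V0 - E = 3.77 eV = 6.0395e-19 J
kappa = sqrt(2 * m * (V0-E)) / h_bar
= sqrt(2 * 9.109e-31 * 6.0395e-19) / 1.055e-34
= 9.9426e+09 /m
2*kappa*L = 2 * 9.9426e+09 * 1.26e-9
= 25.0553
T = exp(-25.0553) = 1.314022e-11

1.314022e-11


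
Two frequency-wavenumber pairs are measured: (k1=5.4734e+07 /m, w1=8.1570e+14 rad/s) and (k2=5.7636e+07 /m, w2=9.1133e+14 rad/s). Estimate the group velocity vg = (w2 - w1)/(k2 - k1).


vg = (w2 - w1) / (k2 - k1)
= (9.1133e+14 - 8.1570e+14) / (5.7636e+07 - 5.4734e+07)
= 9.5630e+13 / 2.9020e+06
= 3.2953e+07 m/s

3.2953e+07


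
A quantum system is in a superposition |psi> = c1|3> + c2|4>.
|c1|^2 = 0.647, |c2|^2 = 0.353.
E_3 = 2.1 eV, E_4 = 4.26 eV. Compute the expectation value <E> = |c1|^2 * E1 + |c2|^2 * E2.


<E> = |c1|^2 * E1 + |c2|^2 * E2
= 0.647 * 2.1 + 0.353 * 4.26
= 1.3587 + 1.5038
= 2.8625 eV

2.8625


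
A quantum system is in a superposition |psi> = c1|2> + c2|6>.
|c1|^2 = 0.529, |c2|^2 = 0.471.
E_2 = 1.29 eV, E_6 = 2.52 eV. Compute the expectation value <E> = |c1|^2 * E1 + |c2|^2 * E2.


<E> = |c1|^2 * E1 + |c2|^2 * E2
= 0.529 * 1.29 + 0.471 * 2.52
= 0.6824 + 1.1869
= 1.8693 eV

1.8693


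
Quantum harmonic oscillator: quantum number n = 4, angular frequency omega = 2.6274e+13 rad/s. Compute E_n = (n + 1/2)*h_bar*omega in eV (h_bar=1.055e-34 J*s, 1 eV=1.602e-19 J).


E = (n + 1/2) * h_bar * omega
= (4 + 0.5) * 1.055e-34 * 2.6274e+13
= 4.5 * 2.7719e-21
= 1.2474e-20 J
= 0.0779 eV

0.0779


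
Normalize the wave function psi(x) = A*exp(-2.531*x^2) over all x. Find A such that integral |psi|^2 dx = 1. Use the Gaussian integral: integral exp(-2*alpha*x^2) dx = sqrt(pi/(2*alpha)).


integral |psi|^2 dx = A^2 * sqrt(pi/(2*alpha)) = 1
A^2 = sqrt(2*alpha/pi)
= sqrt(2 * 2.531 / pi)
= 1.269364
A = sqrt(1.269364)
= 1.1267

1.1267


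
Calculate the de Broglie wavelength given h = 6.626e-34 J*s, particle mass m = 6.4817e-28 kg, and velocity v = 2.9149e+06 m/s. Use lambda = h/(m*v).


lambda = h / (m * v)
= 6.626e-34 / (6.4817e-28 * 2.9149e+06)
= 6.626e-34 / 1.8894e-21
= 3.5070e-13 m

3.5070e-13


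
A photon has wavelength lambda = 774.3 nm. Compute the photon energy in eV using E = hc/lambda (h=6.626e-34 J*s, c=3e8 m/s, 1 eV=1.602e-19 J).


E = hc / lambda
= (6.626e-34)(3e8) / (774.3e-9)
= 1.9878e-25 / 7.7430e-07
= 2.5672e-19 J
Converting to eV: 2.5672e-19 / 1.602e-19
= 1.6025 eV

1.6025


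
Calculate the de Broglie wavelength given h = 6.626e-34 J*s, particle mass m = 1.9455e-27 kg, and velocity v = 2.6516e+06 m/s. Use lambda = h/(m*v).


lambda = h / (m * v)
= 6.626e-34 / (1.9455e-27 * 2.6516e+06)
= 6.626e-34 / 5.1587e-21
= 1.2844e-13 m

1.2844e-13


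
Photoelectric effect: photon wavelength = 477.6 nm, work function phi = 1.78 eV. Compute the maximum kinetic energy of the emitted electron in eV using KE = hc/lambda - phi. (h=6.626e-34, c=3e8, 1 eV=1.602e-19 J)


E_photon = hc / lambda
= (6.626e-34)(3e8) / (477.6e-9)
= 4.1621e-19 J
= 2.598 eV
KE = E_photon - phi
= 2.598 - 1.78
= 0.818 eV

0.818


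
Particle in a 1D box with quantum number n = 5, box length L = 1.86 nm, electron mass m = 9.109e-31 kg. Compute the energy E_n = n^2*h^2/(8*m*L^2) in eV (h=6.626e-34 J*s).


E = n^2 * h^2 / (8 * m * L^2)
= 5^2 * (6.626e-34)^2 / (8 * 9.109e-31 * (1.86e-9)^2)
= 25 * 4.3904e-67 / (8 * 9.109e-31 * 3.4596e-18)
= 4.3537e-19 J
= 2.7177 eV

2.7177


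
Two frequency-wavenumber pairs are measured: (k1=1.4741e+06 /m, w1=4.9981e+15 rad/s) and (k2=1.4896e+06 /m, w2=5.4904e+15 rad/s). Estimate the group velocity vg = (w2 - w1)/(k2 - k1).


vg = (w2 - w1) / (k2 - k1)
= (5.4904e+15 - 4.9981e+15) / (1.4896e+06 - 1.4741e+06)
= 4.9230e+14 / 1.5500e+04
= 3.1761e+10 m/s

3.1761e+10


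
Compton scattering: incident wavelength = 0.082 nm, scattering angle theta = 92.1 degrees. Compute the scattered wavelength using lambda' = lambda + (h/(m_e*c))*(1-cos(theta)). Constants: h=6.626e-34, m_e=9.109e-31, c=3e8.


Compton wavelength: h/(m_e*c) = 2.4247e-12 m
d_lambda = 2.4247e-12 * (1 - cos(92.1 deg))
= 2.4247e-12 * 1.036644
= 2.5136e-12 m = 0.002514 nm
lambda' = 0.082 + 0.002514
= 0.084514 nm

0.084514


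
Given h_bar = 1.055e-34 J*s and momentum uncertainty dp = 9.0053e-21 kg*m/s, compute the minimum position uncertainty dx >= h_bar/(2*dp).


dx = h_bar / (2 * dp)
= 1.055e-34 / (2 * 9.0053e-21)
= 1.055e-34 / 1.8011e-20
= 5.8577e-15 m

5.8577e-15


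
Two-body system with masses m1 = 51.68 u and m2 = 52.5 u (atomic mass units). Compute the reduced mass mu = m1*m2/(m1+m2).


mu = m1 * m2 / (m1 + m2)
= 51.68 * 52.5 / (51.68 + 52.5)
= 2713.2 / 104.18
= 26.0434 u

26.0434


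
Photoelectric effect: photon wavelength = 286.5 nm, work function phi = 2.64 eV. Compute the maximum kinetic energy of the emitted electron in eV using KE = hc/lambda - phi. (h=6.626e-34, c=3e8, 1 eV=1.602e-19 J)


E_photon = hc / lambda
= (6.626e-34)(3e8) / (286.5e-9)
= 6.9382e-19 J
= 4.331 eV
KE = E_photon - phi
= 4.331 - 2.64
= 1.691 eV

1.691


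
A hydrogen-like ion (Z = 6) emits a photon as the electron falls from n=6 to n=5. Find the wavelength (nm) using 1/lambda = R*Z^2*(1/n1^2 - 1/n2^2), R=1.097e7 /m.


1/lambda = R * Z^2 * (1/n1^2 - 1/n2^2)
= 1.097e7 * 6^2 * (1/5^2 - 1/6^2)
= 1.097e7 * 36 * (0.04 - 0.027778)
= 4.8268e+06 /m
lambda = 1 / 4.8268e+06
= 207.1766 nm

207.1766


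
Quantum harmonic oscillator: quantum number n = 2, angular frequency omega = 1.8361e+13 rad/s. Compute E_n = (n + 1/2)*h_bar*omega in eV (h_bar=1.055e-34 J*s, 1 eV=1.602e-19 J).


E = (n + 1/2) * h_bar * omega
= (2 + 0.5) * 1.055e-34 * 1.8361e+13
= 2.5 * 1.9371e-21
= 4.8427e-21 J
= 0.0302 eV

0.0302


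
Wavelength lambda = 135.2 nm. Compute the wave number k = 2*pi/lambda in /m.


k = 2 * pi / lambda
= 6.2832 / (135.2e-9)
= 6.2832 / 1.3520e-07
= 4.6473e+07 /m

4.6473e+07


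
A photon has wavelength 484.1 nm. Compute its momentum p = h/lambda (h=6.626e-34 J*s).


p = h / lambda
= 6.626e-34 / (484.1e-9)
= 6.626e-34 / 4.8410e-07
= 1.3687e-27 kg*m/s

1.3687e-27


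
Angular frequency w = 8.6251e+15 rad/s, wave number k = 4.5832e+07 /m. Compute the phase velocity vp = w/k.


vp = w / k
= 8.6251e+15 / 4.5832e+07
= 1.8819e+08 m/s

1.8819e+08


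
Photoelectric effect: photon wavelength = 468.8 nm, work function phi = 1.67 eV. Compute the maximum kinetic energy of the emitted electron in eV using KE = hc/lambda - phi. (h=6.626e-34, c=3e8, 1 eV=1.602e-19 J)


E_photon = hc / lambda
= (6.626e-34)(3e8) / (468.8e-9)
= 4.2402e-19 J
= 2.6468 eV
KE = E_photon - phi
= 2.6468 - 1.67
= 0.9768 eV

0.9768


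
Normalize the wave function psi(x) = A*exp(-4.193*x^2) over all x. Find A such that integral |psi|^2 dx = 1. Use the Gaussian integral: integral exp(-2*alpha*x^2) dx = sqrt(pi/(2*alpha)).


integral |psi|^2 dx = A^2 * sqrt(pi/(2*alpha)) = 1
A^2 = sqrt(2*alpha/pi)
= sqrt(2 * 4.193 / pi)
= 1.633814
A = sqrt(1.633814)
= 1.2782

1.2782


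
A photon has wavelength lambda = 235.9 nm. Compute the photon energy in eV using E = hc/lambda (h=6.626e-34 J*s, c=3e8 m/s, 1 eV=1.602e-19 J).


E = hc / lambda
= (6.626e-34)(3e8) / (235.9e-9)
= 1.9878e-25 / 2.3590e-07
= 8.4265e-19 J
Converting to eV: 8.4265e-19 / 1.602e-19
= 5.26 eV

5.26


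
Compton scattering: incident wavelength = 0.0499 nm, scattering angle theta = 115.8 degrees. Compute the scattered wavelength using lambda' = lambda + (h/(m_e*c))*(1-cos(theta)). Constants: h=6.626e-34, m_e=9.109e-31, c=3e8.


Compton wavelength: h/(m_e*c) = 2.4247e-12 m
d_lambda = 2.4247e-12 * (1 - cos(115.8 deg))
= 2.4247e-12 * 1.435231
= 3.4800e-12 m = 0.00348 nm
lambda' = 0.0499 + 0.00348
= 0.05338 nm

0.05338


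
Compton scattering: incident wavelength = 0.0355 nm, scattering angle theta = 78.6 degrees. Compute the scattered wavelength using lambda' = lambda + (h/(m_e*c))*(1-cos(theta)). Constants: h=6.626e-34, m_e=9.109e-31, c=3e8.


Compton wavelength: h/(m_e*c) = 2.4247e-12 m
d_lambda = 2.4247e-12 * (1 - cos(78.6 deg))
= 2.4247e-12 * 0.802343
= 1.9454e-12 m = 0.001945 nm
lambda' = 0.0355 + 0.001945
= 0.037445 nm

0.037445


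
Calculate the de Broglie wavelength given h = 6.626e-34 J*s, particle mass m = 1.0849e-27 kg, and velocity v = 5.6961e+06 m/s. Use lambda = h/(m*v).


lambda = h / (m * v)
= 6.626e-34 / (1.0849e-27 * 5.6961e+06)
= 6.626e-34 / 6.1797e-21
= 1.0722e-13 m

1.0722e-13


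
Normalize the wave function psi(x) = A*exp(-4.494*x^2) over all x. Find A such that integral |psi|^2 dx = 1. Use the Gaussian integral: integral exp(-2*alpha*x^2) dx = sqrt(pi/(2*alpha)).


integral |psi|^2 dx = A^2 * sqrt(pi/(2*alpha)) = 1
A^2 = sqrt(2*alpha/pi)
= sqrt(2 * 4.494 / pi)
= 1.69144
A = sqrt(1.69144)
= 1.3006

1.3006


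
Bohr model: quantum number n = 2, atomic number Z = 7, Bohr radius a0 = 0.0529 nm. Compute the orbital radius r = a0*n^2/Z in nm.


r = a0 * n^2 / Z
= 0.0529 * 2^2 / 7
= 0.0529 * 4 / 7
= 0.0302 nm

0.0302


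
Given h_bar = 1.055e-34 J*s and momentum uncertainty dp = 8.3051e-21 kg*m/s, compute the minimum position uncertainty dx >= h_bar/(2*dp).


dx = h_bar / (2 * dp)
= 1.055e-34 / (2 * 8.3051e-21)
= 1.055e-34 / 1.6610e-20
= 6.3515e-15 m

6.3515e-15


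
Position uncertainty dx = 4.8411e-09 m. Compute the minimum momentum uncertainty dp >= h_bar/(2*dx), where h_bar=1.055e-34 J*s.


dp = h_bar / (2 * dx)
= 1.055e-34 / (2 * 4.8411e-09)
= 1.055e-34 / 9.6822e-09
= 1.0896e-26 kg*m/s

1.0896e-26


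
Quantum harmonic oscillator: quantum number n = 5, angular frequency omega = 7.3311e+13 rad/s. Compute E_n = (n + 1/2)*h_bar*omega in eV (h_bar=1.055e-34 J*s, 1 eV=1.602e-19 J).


E = (n + 1/2) * h_bar * omega
= (5 + 0.5) * 1.055e-34 * 7.3311e+13
= 5.5 * 7.7343e-21
= 4.2539e-20 J
= 0.2655 eV

0.2655


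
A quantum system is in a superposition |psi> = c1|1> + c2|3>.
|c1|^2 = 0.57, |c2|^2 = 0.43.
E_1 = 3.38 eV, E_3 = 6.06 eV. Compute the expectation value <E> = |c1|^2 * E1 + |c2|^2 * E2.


<E> = |c1|^2 * E1 + |c2|^2 * E2
= 0.57 * 3.38 + 0.43 * 6.06
= 1.9266 + 2.6058
= 4.5324 eV

4.5324


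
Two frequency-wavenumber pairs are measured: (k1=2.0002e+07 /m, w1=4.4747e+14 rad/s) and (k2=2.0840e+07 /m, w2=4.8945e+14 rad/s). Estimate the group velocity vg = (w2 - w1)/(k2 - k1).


vg = (w2 - w1) / (k2 - k1)
= (4.8945e+14 - 4.4747e+14) / (2.0840e+07 - 2.0002e+07)
= 4.1980e+13 / 8.3800e+05
= 5.0095e+07 m/s

5.0095e+07


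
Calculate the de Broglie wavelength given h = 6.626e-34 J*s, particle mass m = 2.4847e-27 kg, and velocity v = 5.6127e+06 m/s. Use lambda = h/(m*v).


lambda = h / (m * v)
= 6.626e-34 / (2.4847e-27 * 5.6127e+06)
= 6.626e-34 / 1.3946e-20
= 4.7512e-14 m

4.7512e-14


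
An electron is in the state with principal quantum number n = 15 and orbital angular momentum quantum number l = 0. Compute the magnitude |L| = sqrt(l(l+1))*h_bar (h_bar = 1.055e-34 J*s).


L = sqrt(l*(l+1)) * h_bar
= sqrt(0 * 1) * 1.055e-34
= sqrt(0) * 1.055e-34
= 0.0 * 1.055e-34
= 0.0000e+00 J*s

0.0000e+00


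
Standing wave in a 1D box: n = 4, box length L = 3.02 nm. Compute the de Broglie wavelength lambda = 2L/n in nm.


lambda = 2L / n
= 2 * 3.02 / 4
= 6.04 / 4
= 1.51 nm

1.51


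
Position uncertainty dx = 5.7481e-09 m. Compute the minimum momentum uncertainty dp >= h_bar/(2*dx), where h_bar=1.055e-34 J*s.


dp = h_bar / (2 * dx)
= 1.055e-34 / (2 * 5.7481e-09)
= 1.055e-34 / 1.1496e-08
= 9.1769e-27 kg*m/s

9.1769e-27


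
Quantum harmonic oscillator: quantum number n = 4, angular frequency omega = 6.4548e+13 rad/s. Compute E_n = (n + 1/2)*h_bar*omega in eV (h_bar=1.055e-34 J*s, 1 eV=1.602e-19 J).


E = (n + 1/2) * h_bar * omega
= (4 + 0.5) * 1.055e-34 * 6.4548e+13
= 4.5 * 6.8098e-21
= 3.0644e-20 J
= 0.1913 eV

0.1913


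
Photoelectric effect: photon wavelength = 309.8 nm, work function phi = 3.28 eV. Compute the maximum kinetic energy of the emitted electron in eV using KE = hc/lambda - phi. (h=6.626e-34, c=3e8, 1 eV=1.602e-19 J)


E_photon = hc / lambda
= (6.626e-34)(3e8) / (309.8e-9)
= 6.4164e-19 J
= 4.0052 eV
KE = E_photon - phi
= 4.0052 - 3.28
= 0.7252 eV

0.7252


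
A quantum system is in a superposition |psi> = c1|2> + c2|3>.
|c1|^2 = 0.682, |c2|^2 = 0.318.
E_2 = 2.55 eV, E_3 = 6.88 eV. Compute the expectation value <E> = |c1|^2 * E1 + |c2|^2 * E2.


<E> = |c1|^2 * E1 + |c2|^2 * E2
= 0.682 * 2.55 + 0.318 * 6.88
= 1.7391 + 2.1878
= 3.9269 eV

3.9269


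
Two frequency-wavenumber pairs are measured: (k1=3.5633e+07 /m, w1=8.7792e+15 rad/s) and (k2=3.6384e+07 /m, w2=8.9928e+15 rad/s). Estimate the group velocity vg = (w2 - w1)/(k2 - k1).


vg = (w2 - w1) / (k2 - k1)
= (8.9928e+15 - 8.7792e+15) / (3.6384e+07 - 3.5633e+07)
= 2.1360e+14 / 7.5100e+05
= 2.8442e+08 m/s

2.8442e+08


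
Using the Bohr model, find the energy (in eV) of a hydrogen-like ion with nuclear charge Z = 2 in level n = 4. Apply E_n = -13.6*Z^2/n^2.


E_n = -13.6 * Z^2 / n^2
= -13.6 * 2^2 / 4^2
= -13.6 * 4 / 16
= -3.4 eV

-3.4


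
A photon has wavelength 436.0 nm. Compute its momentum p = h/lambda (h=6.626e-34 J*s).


p = h / lambda
= 6.626e-34 / (436.0e-9)
= 6.626e-34 / 4.3600e-07
= 1.5197e-27 kg*m/s

1.5197e-27


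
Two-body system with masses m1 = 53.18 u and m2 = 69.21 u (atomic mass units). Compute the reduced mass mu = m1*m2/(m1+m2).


mu = m1 * m2 / (m1 + m2)
= 53.18 * 69.21 / (53.18 + 69.21)
= 3680.5878 / 122.39
= 30.0726 u

30.0726


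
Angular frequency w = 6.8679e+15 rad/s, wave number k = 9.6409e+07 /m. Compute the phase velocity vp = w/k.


vp = w / k
= 6.8679e+15 / 9.6409e+07
= 7.1237e+07 m/s

7.1237e+07


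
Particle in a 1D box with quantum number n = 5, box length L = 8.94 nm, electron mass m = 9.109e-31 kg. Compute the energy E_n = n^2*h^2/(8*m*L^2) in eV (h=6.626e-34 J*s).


E = n^2 * h^2 / (8 * m * L^2)
= 5^2 * (6.626e-34)^2 / (8 * 9.109e-31 * (8.94e-9)^2)
= 25 * 4.3904e-67 / (8 * 9.109e-31 * 7.9924e-17)
= 1.8845e-20 J
= 0.1176 eV

0.1176


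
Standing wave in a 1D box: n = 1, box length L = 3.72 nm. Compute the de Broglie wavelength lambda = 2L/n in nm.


lambda = 2L / n
= 2 * 3.72 / 1
= 7.44 / 1
= 7.44 nm

7.44


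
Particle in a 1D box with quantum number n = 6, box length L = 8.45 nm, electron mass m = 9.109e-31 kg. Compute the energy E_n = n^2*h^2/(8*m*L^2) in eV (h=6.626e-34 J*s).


E = n^2 * h^2 / (8 * m * L^2)
= 6^2 * (6.626e-34)^2 / (8 * 9.109e-31 * (8.45e-9)^2)
= 36 * 4.3904e-67 / (8 * 9.109e-31 * 7.1402e-17)
= 3.0376e-20 J
= 0.1896 eV

0.1896


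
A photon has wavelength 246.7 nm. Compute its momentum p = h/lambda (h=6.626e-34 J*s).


p = h / lambda
= 6.626e-34 / (246.7e-9)
= 6.626e-34 / 2.4670e-07
= 2.6859e-27 kg*m/s

2.6859e-27


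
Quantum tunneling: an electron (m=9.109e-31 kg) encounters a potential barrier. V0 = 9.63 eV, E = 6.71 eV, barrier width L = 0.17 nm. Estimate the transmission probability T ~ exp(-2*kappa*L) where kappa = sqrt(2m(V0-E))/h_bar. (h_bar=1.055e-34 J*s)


V0 - E = 2.92 eV = 4.6778e-19 J
kappa = sqrt(2 * m * (V0-E)) / h_bar
= sqrt(2 * 9.109e-31 * 4.6778e-19) / 1.055e-34
= 8.7503e+09 /m
2*kappa*L = 2 * 8.7503e+09 * 0.17e-9
= 2.9751
T = exp(-2.9751) = 5.104306e-02

5.104306e-02


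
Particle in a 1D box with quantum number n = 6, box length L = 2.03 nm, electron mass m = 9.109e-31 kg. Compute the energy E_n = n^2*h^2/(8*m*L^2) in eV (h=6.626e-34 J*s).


E = n^2 * h^2 / (8 * m * L^2)
= 6^2 * (6.626e-34)^2 / (8 * 9.109e-31 * (2.03e-9)^2)
= 36 * 4.3904e-67 / (8 * 9.109e-31 * 4.1209e-18)
= 5.2632e-19 J
= 3.2854 eV

3.2854


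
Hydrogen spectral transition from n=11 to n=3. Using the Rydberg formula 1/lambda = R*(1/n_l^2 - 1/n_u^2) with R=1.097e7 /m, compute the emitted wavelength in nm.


1/lambda = R * (1/n_l^2 - 1/n_u^2)
= 1.097e7 * (1/3^2 - 1/11^2)
= 1.097e7 * (0.111111 - 0.008264)
= 1.097e7 * 0.102847
= 1.1282e+06 /m
lambda = 1 / 1.1282e+06 = 886.3459 nm

886.3459


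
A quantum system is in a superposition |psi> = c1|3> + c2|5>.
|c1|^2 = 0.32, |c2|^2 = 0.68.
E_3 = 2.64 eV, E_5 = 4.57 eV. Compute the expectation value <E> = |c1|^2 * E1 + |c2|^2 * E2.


<E> = |c1|^2 * E1 + |c2|^2 * E2
= 0.32 * 2.64 + 0.68 * 4.57
= 0.8448 + 3.1076
= 3.9524 eV

3.9524


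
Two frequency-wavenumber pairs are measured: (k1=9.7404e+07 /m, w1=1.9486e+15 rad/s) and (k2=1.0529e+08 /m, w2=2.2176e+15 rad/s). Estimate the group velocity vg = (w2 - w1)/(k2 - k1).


vg = (w2 - w1) / (k2 - k1)
= (2.2176e+15 - 1.9486e+15) / (1.0529e+08 - 9.7404e+07)
= 2.6900e+14 / 7.8860e+06
= 3.4111e+07 m/s

3.4111e+07


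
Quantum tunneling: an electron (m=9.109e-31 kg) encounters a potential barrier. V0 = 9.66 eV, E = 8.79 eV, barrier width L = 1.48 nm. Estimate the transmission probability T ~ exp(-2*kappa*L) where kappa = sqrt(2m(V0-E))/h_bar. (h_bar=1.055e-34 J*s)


V0 - E = 0.87 eV = 1.3937e-19 J
kappa = sqrt(2 * m * (V0-E)) / h_bar
= sqrt(2 * 9.109e-31 * 1.3937e-19) / 1.055e-34
= 4.7763e+09 /m
2*kappa*L = 2 * 4.7763e+09 * 1.48e-9
= 14.1378
T = exp(-14.1378) = 7.245203e-07

7.245203e-07


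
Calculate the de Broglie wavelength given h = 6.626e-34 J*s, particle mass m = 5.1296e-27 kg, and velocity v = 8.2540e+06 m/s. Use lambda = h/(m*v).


lambda = h / (m * v)
= 6.626e-34 / (5.1296e-27 * 8.2540e+06)
= 6.626e-34 / 4.2340e-20
= 1.5650e-14 m

1.5650e-14


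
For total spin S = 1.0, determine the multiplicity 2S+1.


Spin multiplicity = 2S + 1
= 2 * 1.0 + 1
= 2.0 + 1
= 3

3


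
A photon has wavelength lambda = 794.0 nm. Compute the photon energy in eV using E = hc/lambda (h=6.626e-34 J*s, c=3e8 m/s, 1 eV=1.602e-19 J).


E = hc / lambda
= (6.626e-34)(3e8) / (794.0e-9)
= 1.9878e-25 / 7.9400e-07
= 2.5035e-19 J
Converting to eV: 2.5035e-19 / 1.602e-19
= 1.5628 eV

1.5628


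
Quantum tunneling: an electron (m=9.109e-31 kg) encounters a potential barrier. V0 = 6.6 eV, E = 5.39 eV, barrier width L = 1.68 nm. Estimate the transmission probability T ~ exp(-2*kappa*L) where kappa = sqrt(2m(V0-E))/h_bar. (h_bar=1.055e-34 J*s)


V0 - E = 1.21 eV = 1.9384e-19 J
kappa = sqrt(2 * m * (V0-E)) / h_bar
= sqrt(2 * 9.109e-31 * 1.9384e-19) / 1.055e-34
= 5.6328e+09 /m
2*kappa*L = 2 * 5.6328e+09 * 1.68e-9
= 18.9261
T = exp(-18.9261) = 6.032532e-09

6.032532e-09


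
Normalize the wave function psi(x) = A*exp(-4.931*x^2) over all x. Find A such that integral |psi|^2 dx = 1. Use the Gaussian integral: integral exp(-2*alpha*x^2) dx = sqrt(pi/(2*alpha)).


integral |psi|^2 dx = A^2 * sqrt(pi/(2*alpha)) = 1
A^2 = sqrt(2*alpha/pi)
= sqrt(2 * 4.931 / pi)
= 1.771771
A = sqrt(1.771771)
= 1.3311

1.3311


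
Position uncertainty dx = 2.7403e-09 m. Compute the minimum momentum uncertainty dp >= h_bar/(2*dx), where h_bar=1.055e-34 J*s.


dp = h_bar / (2 * dx)
= 1.055e-34 / (2 * 2.7403e-09)
= 1.055e-34 / 5.4806e-09
= 1.9250e-26 kg*m/s

1.9250e-26


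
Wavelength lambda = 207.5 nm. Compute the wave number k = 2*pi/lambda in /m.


k = 2 * pi / lambda
= 6.2832 / (207.5e-9)
= 6.2832 / 2.0750e-07
= 3.0280e+07 /m

3.0280e+07


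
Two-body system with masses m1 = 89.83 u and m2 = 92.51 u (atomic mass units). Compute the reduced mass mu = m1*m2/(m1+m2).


mu = m1 * m2 / (m1 + m2)
= 89.83 * 92.51 / (89.83 + 92.51)
= 8310.1733 / 182.34
= 45.5752 u

45.5752


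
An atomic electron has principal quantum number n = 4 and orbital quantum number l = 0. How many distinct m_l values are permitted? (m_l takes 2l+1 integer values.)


m_l ranges from -l to +l in integer steps
So m_l goes from -0 to +0
Count = 2l + 1 = 2*0 + 1
= 1

1


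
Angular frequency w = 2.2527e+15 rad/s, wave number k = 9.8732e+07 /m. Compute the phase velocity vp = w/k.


vp = w / k
= 2.2527e+15 / 9.8732e+07
= 2.2816e+07 m/s

2.2816e+07


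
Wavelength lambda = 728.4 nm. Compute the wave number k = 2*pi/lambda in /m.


k = 2 * pi / lambda
= 6.2832 / (728.4e-9)
= 6.2832 / 7.2840e-07
= 8.6260e+06 /m

8.6260e+06


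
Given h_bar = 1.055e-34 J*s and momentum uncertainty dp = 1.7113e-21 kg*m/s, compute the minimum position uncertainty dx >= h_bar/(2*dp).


dx = h_bar / (2 * dp)
= 1.055e-34 / (2 * 1.7113e-21)
= 1.055e-34 / 3.4226e-21
= 3.0825e-14 m

3.0825e-14


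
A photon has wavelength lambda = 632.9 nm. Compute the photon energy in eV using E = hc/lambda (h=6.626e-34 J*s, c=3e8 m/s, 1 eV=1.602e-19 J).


E = hc / lambda
= (6.626e-34)(3e8) / (632.9e-9)
= 1.9878e-25 / 6.3290e-07
= 3.1408e-19 J
Converting to eV: 3.1408e-19 / 1.602e-19
= 1.9605 eV

1.9605


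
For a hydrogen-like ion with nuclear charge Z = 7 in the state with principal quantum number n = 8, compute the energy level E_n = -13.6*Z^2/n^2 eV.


E_n = -13.6 * Z^2 / n^2
= -13.6 * 7^2 / 8^2
= -13.6 * 49 / 64
= -10.4125 eV

-10.4125


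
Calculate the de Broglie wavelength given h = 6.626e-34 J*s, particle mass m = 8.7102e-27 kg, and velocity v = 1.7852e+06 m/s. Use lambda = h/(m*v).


lambda = h / (m * v)
= 6.626e-34 / (8.7102e-27 * 1.7852e+06)
= 6.626e-34 / 1.5549e-20
= 4.2612e-14 m

4.2612e-14


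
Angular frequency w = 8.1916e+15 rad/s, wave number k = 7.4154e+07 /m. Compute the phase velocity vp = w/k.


vp = w / k
= 8.1916e+15 / 7.4154e+07
= 1.1047e+08 m/s

1.1047e+08


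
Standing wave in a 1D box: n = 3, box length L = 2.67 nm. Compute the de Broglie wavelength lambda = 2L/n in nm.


lambda = 2L / n
= 2 * 2.67 / 3
= 5.34 / 3
= 1.78 nm

1.78


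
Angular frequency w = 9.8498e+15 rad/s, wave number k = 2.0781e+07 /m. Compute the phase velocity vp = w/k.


vp = w / k
= 9.8498e+15 / 2.0781e+07
= 4.7398e+08 m/s

4.7398e+08


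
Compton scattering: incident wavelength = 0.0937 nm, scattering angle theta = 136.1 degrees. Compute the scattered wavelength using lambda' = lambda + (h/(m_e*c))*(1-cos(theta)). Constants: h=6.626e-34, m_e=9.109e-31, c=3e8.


Compton wavelength: h/(m_e*c) = 2.4247e-12 m
d_lambda = 2.4247e-12 * (1 - cos(136.1 deg))
= 2.4247e-12 * 1.720551
= 4.1718e-12 m = 0.004172 nm
lambda' = 0.0937 + 0.004172
= 0.097872 nm

0.097872
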